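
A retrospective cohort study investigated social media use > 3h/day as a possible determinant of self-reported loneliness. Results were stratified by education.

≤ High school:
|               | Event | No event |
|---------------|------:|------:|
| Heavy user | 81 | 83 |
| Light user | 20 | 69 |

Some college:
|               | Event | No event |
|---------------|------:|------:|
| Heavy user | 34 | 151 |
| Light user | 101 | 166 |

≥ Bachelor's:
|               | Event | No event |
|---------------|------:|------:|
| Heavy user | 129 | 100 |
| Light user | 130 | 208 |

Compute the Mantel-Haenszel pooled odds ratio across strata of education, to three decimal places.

OR_MH = Σ(aᵢdᵢ/nᵢ) / Σ(bᵢcᵢ/nᵢ), where nᵢ is the stratum total.
Stratum 1 (≤ High school): n = 253; a·d/n = 81·69/253 = 22.0909; b·c/n = 83·20/253 = 6.5613
Stratum 2 (Some college): n = 452; a·d/n = 34·166/452 = 12.4867; b·c/n = 151·101/452 = 33.7412
Stratum 3 (≥ Bachelor's): n = 567; a·d/n = 129·208/567 = 47.3228; b·c/n = 100·130/567 = 22.9277
OR_MH = (22.0909 + 12.4867 + 47.3228) / (6.5613 + 33.7412 + 22.9277) = 81.9004 / 63.2301 = 1.29528

1.295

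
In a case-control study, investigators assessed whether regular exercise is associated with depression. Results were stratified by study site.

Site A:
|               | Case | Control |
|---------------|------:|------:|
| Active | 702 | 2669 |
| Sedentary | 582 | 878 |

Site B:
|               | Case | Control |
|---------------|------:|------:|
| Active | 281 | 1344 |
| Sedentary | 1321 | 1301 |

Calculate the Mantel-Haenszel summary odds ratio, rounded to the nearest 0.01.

OR_MH = Σ(aᵢdᵢ/nᵢ) / Σ(bᵢcᵢ/nᵢ), where nᵢ is the stratum total.
Stratum 1 (Site A): n = 4831; a·d/n = 702·878/4831 = 127.5835; b·c/n = 2669·582/4831 = 321.5396
Stratum 2 (Site B): n = 4247; a·d/n = 281·1301/4247 = 86.0798; b·c/n = 1344·1321/4247 = 418.0419
OR_MH = (127.5835 + 86.0798) / (321.5396 + 418.0419) = 213.6633 / 739.5816 = 0.28890

0.29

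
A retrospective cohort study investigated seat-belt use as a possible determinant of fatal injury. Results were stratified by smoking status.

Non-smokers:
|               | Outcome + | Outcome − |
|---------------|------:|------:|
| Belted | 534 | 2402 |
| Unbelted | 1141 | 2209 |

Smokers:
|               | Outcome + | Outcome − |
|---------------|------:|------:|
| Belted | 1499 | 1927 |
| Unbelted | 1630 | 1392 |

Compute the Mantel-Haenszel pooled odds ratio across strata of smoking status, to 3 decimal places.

0.554

OR_MH = Σ(aᵢdᵢ/nᵢ) / Σ(bᵢcᵢ/nᵢ), where nᵢ is the stratum total.
Stratum 1 (Non-smokers): n = 6286; a·d/n = 534·2209/6286 = 187.6561; b·c/n = 2402·1141/6286 = 435.9978
Stratum 2 (Smokers): n = 6448; a·d/n = 1499·1392/6448 = 323.6055; b·c/n = 1927·1630/6448 = 487.1293
OR_MH = (187.6561 + 323.6055) / (435.9978 + 487.1293) = 511.2615 / 923.1271 = 0.55384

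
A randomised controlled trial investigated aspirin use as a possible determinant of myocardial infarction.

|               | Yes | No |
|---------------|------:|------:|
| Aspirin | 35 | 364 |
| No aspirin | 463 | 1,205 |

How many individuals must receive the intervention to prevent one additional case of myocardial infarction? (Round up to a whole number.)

6

Risk in treated group = 35/399 = 0.08772; risk in control = 463/1668 = 0.27758.
Absolute risk reduction = 0.27758 − 0.08772 = 0.18986
NNT = 1 / ARR = 1 / 0.18986 = 5.267 → round up → 6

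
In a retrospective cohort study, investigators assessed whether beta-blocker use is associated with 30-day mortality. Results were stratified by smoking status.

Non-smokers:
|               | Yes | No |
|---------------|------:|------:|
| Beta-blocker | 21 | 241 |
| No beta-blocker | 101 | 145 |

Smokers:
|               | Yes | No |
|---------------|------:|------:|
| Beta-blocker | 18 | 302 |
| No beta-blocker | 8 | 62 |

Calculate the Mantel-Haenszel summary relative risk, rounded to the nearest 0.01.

RR_MH = Σ(aᵢ·n₀ᵢ/nᵢ) / Σ(cᵢ·n₁ᵢ/nᵢ), with n₁ᵢ = aᵢ+bᵢ (exposed), n₀ᵢ = cᵢ+dᵢ (unexposed), nᵢ = n₁ᵢ+n₀ᵢ.
Stratum 1 (Non-smokers): n₁ = 262, n₀ = 246, n = 508; a·n₀/n = 21·246/508 = 10.1693; c·n₁/n = 101·262/508 = 52.0906
Stratum 2 (Smokers): n₁ = 320, n₀ = 70, n = 390; a·n₀/n = 18·70/390 = 3.2308; c·n₁/n = 8·320/390 = 6.5641
RR_MH = (10.1693 + 3.2308) / (52.0906 + 6.5641) = 13.4001 / 58.6547 = 0.22846

0.23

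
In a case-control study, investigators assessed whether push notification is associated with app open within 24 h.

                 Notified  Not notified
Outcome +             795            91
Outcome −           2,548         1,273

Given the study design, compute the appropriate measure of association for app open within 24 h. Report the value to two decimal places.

4.36

Reading the table with exposure as columns: a = 795 (Notified, case), b = 2548 (Notified, non-case), c = 91 (Not notified, case), d = 1273.
This is a case-control study: participants were sampled on outcome status, so risks in the source population cannot be estimated directly — relative risk is not valid here. The odds ratio is the appropriate measure.
OR = (a·d)/(b·c) = (795 × 1273) / (2548 × 91) = 1012035 / 231868 = 4.36470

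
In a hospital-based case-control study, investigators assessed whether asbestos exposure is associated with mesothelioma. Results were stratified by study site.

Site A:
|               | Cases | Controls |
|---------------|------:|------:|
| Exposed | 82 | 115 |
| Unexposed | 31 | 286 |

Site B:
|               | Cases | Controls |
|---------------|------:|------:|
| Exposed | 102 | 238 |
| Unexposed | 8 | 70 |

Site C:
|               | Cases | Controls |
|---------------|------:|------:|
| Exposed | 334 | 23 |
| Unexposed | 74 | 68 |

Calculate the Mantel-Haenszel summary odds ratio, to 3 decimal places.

7.262

OR_MH = Σ(aᵢdᵢ/nᵢ) / Σ(bᵢcᵢ/nᵢ), where nᵢ is the stratum total.
Stratum 1 (Site A): n = 514; a·d/n = 82·286/514 = 45.6265; b·c/n = 115·31/514 = 6.9358
Stratum 2 (Site B): n = 418; a·d/n = 102·70/418 = 17.0813; b·c/n = 238·8/418 = 4.5550
Stratum 3 (Site C): n = 499; a·d/n = 334·68/499 = 45.5150; b·c/n = 23·74/499 = 3.4108
OR_MH = (45.6265 + 17.0813 + 45.5150) / (6.9358 + 4.5550 + 3.4108) = 108.2228 / 14.9016 = 7.26248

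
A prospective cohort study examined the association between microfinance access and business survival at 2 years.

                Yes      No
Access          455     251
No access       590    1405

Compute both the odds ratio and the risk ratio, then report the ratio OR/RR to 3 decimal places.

1.981

Cells: a = 455, b = 251, c = 590, d = 1405.
OR = (455·1405)/(251·590) = 639275/148090 = 4.31680
Risk in exposed = 455/706 = 0.64448; risk in unexposed = 590/1995 = 0.29574; RR = 2.17920
OR/RR = 4.31680 / 2.17920 = 1.98091
The outcome is not rare, so the OR lies further from 1 than the RR.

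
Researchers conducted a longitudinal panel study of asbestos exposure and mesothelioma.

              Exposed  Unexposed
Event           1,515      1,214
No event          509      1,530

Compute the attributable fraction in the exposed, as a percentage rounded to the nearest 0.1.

40.9

Reading the table with exposure as columns: a = 1515 (Exposed, case), b = 509 (Exposed, non-case), c = 1214 (Unexposed, case), d = 1530.
Risk in exposed = 1515/2024 = 0.74852; risk in unexposed = 1214/2744 = 0.44242.
RR = 0.74852/0.44242 = 1.69187
AR% = (RR − 1)/RR × 100 = (1.69187 − 1)/1.69187 × 100 = 40.8939%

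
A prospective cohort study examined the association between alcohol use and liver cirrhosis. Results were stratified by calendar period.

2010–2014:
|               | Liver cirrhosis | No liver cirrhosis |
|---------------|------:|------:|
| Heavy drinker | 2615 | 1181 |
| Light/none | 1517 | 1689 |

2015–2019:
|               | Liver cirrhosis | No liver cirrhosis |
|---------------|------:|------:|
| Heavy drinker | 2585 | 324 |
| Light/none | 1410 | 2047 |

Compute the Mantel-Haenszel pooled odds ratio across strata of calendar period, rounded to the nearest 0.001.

4.462

OR_MH = Σ(aᵢdᵢ/nᵢ) / Σ(bᵢcᵢ/nᵢ), where nᵢ is the stratum total.
Stratum 1 (2010–2014): n = 7002; a·d/n = 2615·1689/7002 = 630.7819; b·c/n = 1181·1517/7002 = 255.8665
Stratum 2 (2015–2019): n = 6366; a·d/n = 2585·2047/6366 = 831.2119; b·c/n = 324·1410/6366 = 71.7625
OR_MH = (630.7819 + 831.2119) / (255.8665 + 71.7625) = 1461.9938 / 327.6290 = 4.46235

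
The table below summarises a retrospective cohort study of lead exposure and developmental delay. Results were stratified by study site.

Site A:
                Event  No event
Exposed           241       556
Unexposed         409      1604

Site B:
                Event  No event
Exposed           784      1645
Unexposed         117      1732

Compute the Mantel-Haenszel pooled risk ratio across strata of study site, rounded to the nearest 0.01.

2.80

RR_MH = Σ(aᵢ·n₀ᵢ/nᵢ) / Σ(cᵢ·n₁ᵢ/nᵢ), with n₁ᵢ = aᵢ+bᵢ (exposed), n₀ᵢ = cᵢ+dᵢ (unexposed), nᵢ = n₁ᵢ+n₀ᵢ.
Stratum 1 (Site A): n₁ = 797, n₀ = 2013, n = 2810; a·n₀/n = 241·2013/2810 = 172.6452; c·n₁/n = 409·797/2810 = 116.0046
Stratum 2 (Site B): n₁ = 2429, n₀ = 1849, n = 4278; a·n₀/n = 784·1849/4278 = 338.8537; c·n₁/n = 117·2429/4278 = 66.4313
RR_MH = (172.6452 + 338.8537) / (116.0046 + 66.4313) = 511.4989 / 182.4359 = 2.80372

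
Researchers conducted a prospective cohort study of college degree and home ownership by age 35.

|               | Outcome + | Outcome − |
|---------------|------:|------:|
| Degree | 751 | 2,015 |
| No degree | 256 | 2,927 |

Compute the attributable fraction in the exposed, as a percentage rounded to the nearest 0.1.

70.4

Cells: a = 751, b = 2015, c = 256, d = 2927.
Risk in exposed = 751/2766 = 0.27151; risk in unexposed = 256/3183 = 0.08043.
RR = 0.27151/0.08043 = 3.37586
AR% = (RR − 1)/RR × 100 = (3.37586 − 1)/3.37586 × 100 = 70.3779%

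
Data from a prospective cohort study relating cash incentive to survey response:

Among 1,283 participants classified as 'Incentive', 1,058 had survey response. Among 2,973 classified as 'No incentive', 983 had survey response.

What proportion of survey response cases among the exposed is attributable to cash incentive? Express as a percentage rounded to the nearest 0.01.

59.90

From the description: a = 1058, b = 225, c = 983, d = 1990.
Risk in exposed = 1058/1283 = 0.82463; risk in unexposed = 983/2973 = 0.33064.
RR = 0.82463/0.33064 = 2.49402
AR% = (RR − 1)/RR × 100 = (2.49402 − 1)/2.49402 × 100 = 59.9041%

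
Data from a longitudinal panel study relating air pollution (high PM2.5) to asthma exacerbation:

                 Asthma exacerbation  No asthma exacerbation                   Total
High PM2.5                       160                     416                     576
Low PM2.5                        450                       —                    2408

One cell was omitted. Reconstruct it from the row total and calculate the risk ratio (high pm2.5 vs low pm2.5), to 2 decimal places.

The missing cell is in the unexposed row: 2408 − 450 = 1958.
So a = 160, b = 416, c = 450, d = 1958.
RR = [a/(a+b)] / [c/(c+d)] = (160/576) / (450/2408) = 0.27778/0.18688 = 1.48642

1.49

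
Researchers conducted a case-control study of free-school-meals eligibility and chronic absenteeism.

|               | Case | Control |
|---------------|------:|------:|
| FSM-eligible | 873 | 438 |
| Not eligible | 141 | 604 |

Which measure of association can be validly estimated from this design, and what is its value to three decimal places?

8.538

Cells: a = 873, b = 438, c = 141, d = 604.
This is a case-control study: participants were sampled on outcome status, so risks in the source population cannot be estimated directly — relative risk is not valid here. The odds ratio is the appropriate measure.
OR = (a·d)/(b·c) = (873 × 604) / (438 × 141) = 527292 / 61758 = 8.53804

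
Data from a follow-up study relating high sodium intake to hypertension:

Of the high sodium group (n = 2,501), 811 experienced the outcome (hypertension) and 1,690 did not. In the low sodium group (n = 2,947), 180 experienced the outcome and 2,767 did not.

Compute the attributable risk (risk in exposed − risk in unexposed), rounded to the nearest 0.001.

From the description: a = 811, b = 1690, c = 180, d = 2767.
Risk in exposed = 811/2501 = 0.324270; risk in unexposed = 180/2947 = 0.061079.
Risk difference = 0.324270 − 0.061079 = 0.263191

0.263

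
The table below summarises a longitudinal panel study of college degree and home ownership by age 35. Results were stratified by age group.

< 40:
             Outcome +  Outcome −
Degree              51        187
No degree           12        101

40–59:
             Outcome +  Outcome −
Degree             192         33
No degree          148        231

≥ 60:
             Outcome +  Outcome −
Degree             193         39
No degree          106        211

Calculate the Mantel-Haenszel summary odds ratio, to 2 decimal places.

OR_MH = Σ(aᵢdᵢ/nᵢ) / Σ(bᵢcᵢ/nᵢ), where nᵢ is the stratum total.
Stratum 1 (< 40): n = 351; a·d/n = 51·101/351 = 14.6752; b·c/n = 187·12/351 = 6.3932
Stratum 2 (40–59): n = 604; a·d/n = 192·231/604 = 73.4305; b·c/n = 33·148/604 = 8.0861
Stratum 3 (≥ 60): n = 549; a·d/n = 193·211/549 = 74.1767; b·c/n = 39·106/549 = 7.5301
OR_MH = (14.6752 + 73.4305 + 74.1767) / (6.3932 + 8.0861 + 7.5301) = 162.2824 / 22.0093 = 7.37335

7.37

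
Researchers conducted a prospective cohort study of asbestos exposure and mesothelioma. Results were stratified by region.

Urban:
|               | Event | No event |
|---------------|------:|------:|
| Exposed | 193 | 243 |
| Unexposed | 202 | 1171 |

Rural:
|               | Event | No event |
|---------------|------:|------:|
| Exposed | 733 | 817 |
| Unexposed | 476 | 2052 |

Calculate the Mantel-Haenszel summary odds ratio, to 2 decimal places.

4.03

OR_MH = Σ(aᵢdᵢ/nᵢ) / Σ(bᵢcᵢ/nᵢ), where nᵢ is the stratum total.
Stratum 1 (Urban): n = 1809; a·d/n = 193·1171/1809 = 124.9326; b·c/n = 243·202/1809 = 27.1343
Stratum 2 (Rural): n = 4078; a·d/n = 733·2052/4078 = 368.8367; b·c/n = 817·476/4078 = 95.3634
OR_MH = (124.9326 + 368.8367) / (27.1343 + 95.3634) = 493.7692 / 122.4977 = 4.03084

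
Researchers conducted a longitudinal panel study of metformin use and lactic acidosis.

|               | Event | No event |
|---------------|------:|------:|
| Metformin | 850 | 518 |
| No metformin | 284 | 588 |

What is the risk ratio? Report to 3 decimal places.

1.908

Cells: a = 850, b = 518, c = 284, d = 588.
Risk in exposed = 850/1368 = 0.62135; risk in unexposed = 284/872 = 0.32569.
RR = 0.62135 / 0.32569 = 1.90779
The risk among the exposed is 1.91 times that among the unexposed.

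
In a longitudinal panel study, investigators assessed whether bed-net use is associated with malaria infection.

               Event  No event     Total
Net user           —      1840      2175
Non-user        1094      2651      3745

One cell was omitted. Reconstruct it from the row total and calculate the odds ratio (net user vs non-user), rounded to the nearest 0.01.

0.44

The missing cell is in the exposed row: 2175 − 1840 = 335.
So a = 335, b = 1840, c = 1094, d = 2651.
OR = (a·d)/(b·c) = (335 × 2651) / (1840 × 1094) = 888085 / 2012960 = 0.44118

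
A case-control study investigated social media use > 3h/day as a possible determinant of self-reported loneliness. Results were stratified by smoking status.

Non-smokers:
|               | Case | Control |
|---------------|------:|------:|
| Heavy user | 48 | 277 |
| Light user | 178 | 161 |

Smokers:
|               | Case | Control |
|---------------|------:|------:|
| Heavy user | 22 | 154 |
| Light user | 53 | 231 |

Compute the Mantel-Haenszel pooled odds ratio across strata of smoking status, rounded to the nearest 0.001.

OR_MH = Σ(aᵢdᵢ/nᵢ) / Σ(bᵢcᵢ/nᵢ), where nᵢ is the stratum total.
Stratum 1 (Non-smokers): n = 664; a·d/n = 48·161/664 = 11.6386; b·c/n = 277·178/664 = 74.2560
Stratum 2 (Smokers): n = 460; a·d/n = 22·231/460 = 11.0478; b·c/n = 154·53/460 = 17.7435
OR_MH = (11.6386 + 11.0478) / (74.2560 + 17.7435) = 22.6864 / 91.9995 = 0.24659

0.247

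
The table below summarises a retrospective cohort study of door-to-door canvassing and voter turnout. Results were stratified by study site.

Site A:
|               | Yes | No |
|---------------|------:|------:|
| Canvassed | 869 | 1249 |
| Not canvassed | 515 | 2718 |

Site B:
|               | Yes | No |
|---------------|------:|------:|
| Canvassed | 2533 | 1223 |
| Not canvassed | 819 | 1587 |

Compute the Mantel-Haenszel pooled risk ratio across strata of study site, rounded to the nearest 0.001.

2.154

RR_MH = Σ(aᵢ·n₀ᵢ/nᵢ) / Σ(cᵢ·n₁ᵢ/nᵢ), with n₁ᵢ = aᵢ+bᵢ (exposed), n₀ᵢ = cᵢ+dᵢ (unexposed), nᵢ = n₁ᵢ+n₀ᵢ.
Stratum 1 (Site A): n₁ = 2118, n₀ = 3233, n = 5351; a·n₀/n = 869·3233/5351 = 525.0377; c·n₁/n = 515·2118/5351 = 203.8441
Stratum 2 (Site B): n₁ = 3756, n₀ = 2406, n = 6162; a·n₀/n = 2533·2406/6162 = 989.0292; c·n₁/n = 819·3756/6162 = 499.2152
RR_MH = (525.0377 + 989.0292) / (203.8441 + 499.2152) = 1514.0670 / 703.0593 = 2.15354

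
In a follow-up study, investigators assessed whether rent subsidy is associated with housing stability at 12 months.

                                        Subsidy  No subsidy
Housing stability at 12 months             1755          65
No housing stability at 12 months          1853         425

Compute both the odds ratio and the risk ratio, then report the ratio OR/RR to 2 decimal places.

1.69

Reading the table with exposure as columns: a = 1755 (Subsidy, case), b = 1853 (Subsidy, non-case), c = 65 (No subsidy, case), d = 425.
OR = (1755·425)/(1853·65) = 745875/120445 = 6.19266
Risk in exposed = 1755/3608 = 0.48642; risk in unexposed = 65/490 = 0.13265; RR = 3.66685
OR/RR = 6.19266 / 3.66685 = 1.68882
The outcome is not rare, so the OR lies further from 1 than the RR.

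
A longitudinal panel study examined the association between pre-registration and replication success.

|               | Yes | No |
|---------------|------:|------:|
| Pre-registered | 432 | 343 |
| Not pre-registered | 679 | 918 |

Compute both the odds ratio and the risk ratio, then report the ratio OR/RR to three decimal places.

Cells: a = 432, b = 343, c = 679, d = 918.
OR = (432·918)/(343·679) = 396576/232897 = 1.70280
Risk in exposed = 432/775 = 0.55742; risk in unexposed = 679/1597 = 0.42517; RR = 1.31104
OR/RR = 1.70280 / 1.31104 = 1.29881
The outcome is not rare, so the OR lies further from 1 than the RR.

1.299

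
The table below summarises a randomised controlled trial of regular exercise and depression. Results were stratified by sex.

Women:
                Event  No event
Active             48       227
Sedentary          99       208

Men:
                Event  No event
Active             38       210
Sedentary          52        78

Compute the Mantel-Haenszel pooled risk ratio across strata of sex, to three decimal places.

RR_MH = Σ(aᵢ·n₀ᵢ/nᵢ) / Σ(cᵢ·n₁ᵢ/nᵢ), with n₁ᵢ = aᵢ+bᵢ (exposed), n₀ᵢ = cᵢ+dᵢ (unexposed), nᵢ = n₁ᵢ+n₀ᵢ.
Stratum 1 (Women): n₁ = 275, n₀ = 307, n = 582; a·n₀/n = 48·307/582 = 25.3196; c·n₁/n = 99·275/582 = 46.7784
Stratum 2 (Men): n₁ = 248, n₀ = 130, n = 378; a·n₀/n = 38·130/378 = 13.0688; c·n₁/n = 52·248/378 = 34.1164
RR_MH = (25.3196 + 13.0688) / (46.7784 + 34.1164) = 38.3884 / 80.8948 = 0.47455

0.475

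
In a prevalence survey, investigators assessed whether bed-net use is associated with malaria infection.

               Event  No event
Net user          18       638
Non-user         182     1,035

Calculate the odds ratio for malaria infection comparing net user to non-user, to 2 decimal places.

Cells: a = 18, b = 638, c = 182, d = 1035.
OR = (a·d)/(b·c) = (18 × 1035) / (638 × 182) = 18630 / 116116 = 0.16044
Exposure is associated with lower odds of malaria infection (OR = 0.16 < 1).

0.16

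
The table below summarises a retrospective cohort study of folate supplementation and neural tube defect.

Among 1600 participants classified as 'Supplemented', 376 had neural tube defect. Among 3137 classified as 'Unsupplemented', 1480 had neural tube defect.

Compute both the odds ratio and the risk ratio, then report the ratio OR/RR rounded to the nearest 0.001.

0.690

From the description: a = 376, b = 1224, c = 1480, d = 1657.
OR = (376·1657)/(1224·1480) = 623032/1811520 = 0.34393
Risk in exposed = 376/1600 = 0.23500; risk in unexposed = 1480/3137 = 0.47179; RR = 0.49810
OR/RR = 0.34393 / 0.49810 = 0.69047
The outcome is not rare, so the OR lies further from 1 than the RR.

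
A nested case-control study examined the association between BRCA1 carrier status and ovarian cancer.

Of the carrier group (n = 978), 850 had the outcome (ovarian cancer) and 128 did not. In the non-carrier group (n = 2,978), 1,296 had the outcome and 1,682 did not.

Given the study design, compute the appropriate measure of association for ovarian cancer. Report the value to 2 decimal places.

8.62

From the description: a = 850, b = 128, c = 1296, d = 1682.
This is a nested case-control study: participants were sampled on outcome status, so risks in the source population cannot be estimated directly — relative risk is not valid here. The odds ratio is the appropriate measure.
OR = (a·d)/(b·c) = (850 × 1682) / (128 × 1296) = 1429700 / 165888 = 8.61847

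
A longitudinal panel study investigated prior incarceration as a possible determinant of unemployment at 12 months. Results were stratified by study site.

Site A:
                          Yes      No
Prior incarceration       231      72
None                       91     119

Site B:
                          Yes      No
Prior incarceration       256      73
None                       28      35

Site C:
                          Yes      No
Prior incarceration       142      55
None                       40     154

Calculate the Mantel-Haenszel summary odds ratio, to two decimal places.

5.61

OR_MH = Σ(aᵢdᵢ/nᵢ) / Σ(bᵢcᵢ/nᵢ), where nᵢ is the stratum total.
Stratum 1 (Site A): n = 513; a·d/n = 231·119/513 = 53.5848; b·c/n = 72·91/513 = 12.7719
Stratum 2 (Site B): n = 392; a·d/n = 256·35/392 = 22.8571; b·c/n = 73·28/392 = 5.2143
Stratum 3 (Site C): n = 391; a·d/n = 142·154/391 = 55.9284; b·c/n = 55·40/391 = 5.6266
OR_MH = (53.5848 + 22.8571 + 55.9284) / (12.7719 + 5.2143 + 5.6266) = 132.3703 / 23.6128 = 5.60587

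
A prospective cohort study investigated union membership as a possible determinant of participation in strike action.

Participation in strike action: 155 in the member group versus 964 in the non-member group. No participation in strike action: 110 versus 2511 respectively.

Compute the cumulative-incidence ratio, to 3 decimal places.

2.108

From the description: a = 155, b = 110, c = 964, d = 2511.
Risk in exposed = 155/265 = 0.58491; risk in unexposed = 964/3475 = 0.27741.
RR = 0.58491 / 0.27741 = 2.10845
The risk among the exposed is 2.11 times that among the unexposed.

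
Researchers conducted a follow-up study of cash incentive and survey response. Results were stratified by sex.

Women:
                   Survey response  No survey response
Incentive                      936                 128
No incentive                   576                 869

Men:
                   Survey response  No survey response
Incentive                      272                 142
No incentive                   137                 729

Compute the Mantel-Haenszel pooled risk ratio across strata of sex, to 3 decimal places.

2.506

RR_MH = Σ(aᵢ·n₀ᵢ/nᵢ) / Σ(cᵢ·n₁ᵢ/nᵢ), with n₁ᵢ = aᵢ+bᵢ (exposed), n₀ᵢ = cᵢ+dᵢ (unexposed), nᵢ = n₁ᵢ+n₀ᵢ.
Stratum 1 (Women): n₁ = 1064, n₀ = 1445, n = 2509; a·n₀/n = 936·1445/2509 = 539.0674; c·n₁/n = 576·1064/2509 = 244.2662
Stratum 2 (Men): n₁ = 414, n₀ = 866, n = 1280; a·n₀/n = 272·866/1280 = 184.0250; c·n₁/n = 137·414/1280 = 44.3109
RR_MH = (539.0674 + 184.0250) / (244.2662 + 44.3109) = 723.0924 / 288.5772 = 2.50572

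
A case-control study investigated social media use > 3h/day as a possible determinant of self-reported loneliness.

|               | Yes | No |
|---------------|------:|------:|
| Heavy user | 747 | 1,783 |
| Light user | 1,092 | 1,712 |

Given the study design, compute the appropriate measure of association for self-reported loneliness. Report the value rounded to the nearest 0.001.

Cells: a = 747, b = 1783, c = 1092, d = 1712.
This is a case-control study: participants were sampled on outcome status, so risks in the source population cannot be estimated directly — relative risk is not valid here. The odds ratio is the appropriate measure.
OR = (a·d)/(b·c) = (747 × 1712) / (1783 × 1092) = 1278864 / 1947036 = 0.65683

0.657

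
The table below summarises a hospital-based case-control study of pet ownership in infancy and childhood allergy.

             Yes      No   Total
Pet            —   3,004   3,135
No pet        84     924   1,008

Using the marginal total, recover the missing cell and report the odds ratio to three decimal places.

0.480

The missing cell is in the exposed row: 3135 − 3004 = 131.
So a = 131, b = 3004, c = 84, d = 924.
OR = (a·d)/(b·c) = (131 × 924) / (3004 × 84) = 121044 / 252336 = 0.47969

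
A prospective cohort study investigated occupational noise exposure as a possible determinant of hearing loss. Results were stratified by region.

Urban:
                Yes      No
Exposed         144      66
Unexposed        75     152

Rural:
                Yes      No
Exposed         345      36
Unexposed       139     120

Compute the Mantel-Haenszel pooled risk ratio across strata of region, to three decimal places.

1.805

RR_MH = Σ(aᵢ·n₀ᵢ/nᵢ) / Σ(cᵢ·n₁ᵢ/nᵢ), with n₁ᵢ = aᵢ+bᵢ (exposed), n₀ᵢ = cᵢ+dᵢ (unexposed), nᵢ = n₁ᵢ+n₀ᵢ.
Stratum 1 (Urban): n₁ = 210, n₀ = 227, n = 437; a·n₀/n = 144·227/437 = 74.8009; c·n₁/n = 75·210/437 = 36.0412
Stratum 2 (Rural): n₁ = 381, n₀ = 259, n = 640; a·n₀/n = 345·259/640 = 139.6172; c·n₁/n = 139·381/640 = 82.7484
RR_MH = (74.8009 + 139.6172) / (36.0412 + 82.7484) = 214.4181 / 118.7896 = 1.80502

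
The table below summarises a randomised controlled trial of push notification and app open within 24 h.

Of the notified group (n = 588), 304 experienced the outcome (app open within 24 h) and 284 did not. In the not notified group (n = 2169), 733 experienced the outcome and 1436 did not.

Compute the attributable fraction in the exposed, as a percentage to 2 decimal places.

34.63

From the description: a = 304, b = 284, c = 733, d = 1436.
Risk in exposed = 304/588 = 0.51701; risk in unexposed = 733/2169 = 0.33794.
RR = 0.51701/0.33794 = 1.52986
AR% = (RR − 1)/RR × 100 = (1.52986 − 1)/1.52986 × 100 = 34.6346%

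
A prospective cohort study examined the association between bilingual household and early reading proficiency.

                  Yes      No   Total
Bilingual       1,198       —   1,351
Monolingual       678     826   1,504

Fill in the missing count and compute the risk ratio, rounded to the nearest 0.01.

The missing cell is in the exposed row: 1351 − 1198 = 153.
So a = 1198, b = 153, c = 678, d = 826.
RR = [a/(a+b)] / [c/(c+d)] = (1198/1351) / (678/1504) = 0.88675/0.45080 = 1.96707

1.97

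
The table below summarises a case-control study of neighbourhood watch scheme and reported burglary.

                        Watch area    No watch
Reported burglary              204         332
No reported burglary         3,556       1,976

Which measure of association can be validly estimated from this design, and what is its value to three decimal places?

0.341

Reading the table with exposure as columns: a = 204 (Watch area, case), b = 3556 (Watch area, non-case), c = 332 (No watch, case), d = 1976.
This is a case-control study: participants were sampled on outcome status, so risks in the source population cannot be estimated directly — relative risk is not valid here. The odds ratio is the appropriate measure.
OR = (a·d)/(b·c) = (204 × 1976) / (3556 × 332) = 403104 / 1180592 = 0.34144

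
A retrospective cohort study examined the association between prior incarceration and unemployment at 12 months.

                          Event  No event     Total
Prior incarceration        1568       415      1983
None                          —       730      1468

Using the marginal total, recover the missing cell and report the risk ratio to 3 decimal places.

1.573

The missing cell is in the unexposed row: 1468 − 730 = 738.
So a = 1568, b = 415, c = 738, d = 730.
RR = [a/(a+b)] / [c/(c+d)] = (1568/1983) / (738/1468) = 0.79072/0.50272 = 1.57287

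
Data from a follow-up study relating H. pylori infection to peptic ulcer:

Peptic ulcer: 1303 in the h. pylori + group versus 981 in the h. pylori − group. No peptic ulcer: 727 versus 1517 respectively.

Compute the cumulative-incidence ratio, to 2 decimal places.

1.63

From the description: a = 1303, b = 727, c = 981, d = 1517.
Risk in exposed = 1303/2030 = 0.64187; risk in unexposed = 981/2498 = 0.39271.
RR = 0.64187 / 0.39271 = 1.63445
The risk among the exposed is 1.63 times that among the unexposed.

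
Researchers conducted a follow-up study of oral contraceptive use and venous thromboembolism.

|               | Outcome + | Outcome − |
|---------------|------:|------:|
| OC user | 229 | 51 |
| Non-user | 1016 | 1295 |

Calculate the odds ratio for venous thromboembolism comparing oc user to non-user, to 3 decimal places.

Cells: a = 229, b = 51, c = 1016, d = 1295.
OR = (a·d)/(b·c) = (229 × 1295) / (51 × 1016) = 296555 / 51816 = 5.72323
The odds of venous thromboembolism are about 5.72 times as high in the oc user group.

5.723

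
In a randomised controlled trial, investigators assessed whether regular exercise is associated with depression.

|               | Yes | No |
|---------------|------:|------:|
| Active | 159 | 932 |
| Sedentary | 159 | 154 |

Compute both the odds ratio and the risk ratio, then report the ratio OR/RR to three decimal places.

Cells: a = 159, b = 932, c = 159, d = 154.
OR = (159·154)/(932·159) = 24486/148188 = 0.16524
Risk in exposed = 159/1091 = 0.14574; risk in unexposed = 159/313 = 0.50799; RR = 0.28689
OR/RR = 0.16524 / 0.28689 = 0.57595
The outcome is not rare, so the OR lies further from 1 than the RR.

0.576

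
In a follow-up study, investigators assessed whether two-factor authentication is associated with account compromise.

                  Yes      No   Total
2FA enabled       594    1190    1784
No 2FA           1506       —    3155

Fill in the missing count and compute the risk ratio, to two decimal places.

The missing cell is in the unexposed row: 3155 − 1506 = 1649.
So a = 594, b = 1190, c = 1506, d = 1649.
RR = [a/(a+b)] / [c/(c+d)] = (594/1784) / (1506/3155) = 0.33296/0.47734 = 0.69753

0.70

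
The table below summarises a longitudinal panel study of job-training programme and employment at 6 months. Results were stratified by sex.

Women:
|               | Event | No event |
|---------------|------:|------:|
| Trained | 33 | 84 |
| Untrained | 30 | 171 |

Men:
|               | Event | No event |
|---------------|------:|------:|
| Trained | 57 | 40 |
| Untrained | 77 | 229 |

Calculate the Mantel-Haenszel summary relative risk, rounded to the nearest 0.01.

RR_MH = Σ(aᵢ·n₀ᵢ/nᵢ) / Σ(cᵢ·n₁ᵢ/nᵢ), with n₁ᵢ = aᵢ+bᵢ (exposed), n₀ᵢ = cᵢ+dᵢ (unexposed), nᵢ = n₁ᵢ+n₀ᵢ.
Stratum 1 (Women): n₁ = 117, n₀ = 201, n = 318; a·n₀/n = 33·201/318 = 20.8585; c·n₁/n = 30·117/318 = 11.0377
Stratum 2 (Men): n₁ = 97, n₀ = 306, n = 403; a·n₀/n = 57·306/403 = 43.2804; c·n₁/n = 77·97/403 = 18.5335
RR_MH = (20.8585 + 43.2804) / (11.0377 + 18.5335) = 64.1389 / 29.5712 = 2.16896

2.17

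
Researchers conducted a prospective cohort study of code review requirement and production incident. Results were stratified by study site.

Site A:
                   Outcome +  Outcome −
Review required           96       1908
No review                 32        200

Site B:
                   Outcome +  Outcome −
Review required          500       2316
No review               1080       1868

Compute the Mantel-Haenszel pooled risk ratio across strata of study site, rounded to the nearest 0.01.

RR_MH = Σ(aᵢ·n₀ᵢ/nᵢ) / Σ(cᵢ·n₁ᵢ/nᵢ), with n₁ᵢ = aᵢ+bᵢ (exposed), n₀ᵢ = cᵢ+dᵢ (unexposed), nᵢ = n₁ᵢ+n₀ᵢ.
Stratum 1 (Site A): n₁ = 2004, n₀ = 232, n = 2236; a·n₀/n = 96·232/2236 = 9.9606; c·n₁/n = 32·2004/2236 = 28.6798
Stratum 2 (Site B): n₁ = 2816, n₀ = 2948, n = 5764; a·n₀/n = 500·2948/5764 = 255.7252; c·n₁/n = 1080·2816/5764 = 527.6336
RR_MH = (9.9606 + 255.7252) / (28.6798 + 527.6336) = 265.6858 / 556.3134 = 0.47758

0.48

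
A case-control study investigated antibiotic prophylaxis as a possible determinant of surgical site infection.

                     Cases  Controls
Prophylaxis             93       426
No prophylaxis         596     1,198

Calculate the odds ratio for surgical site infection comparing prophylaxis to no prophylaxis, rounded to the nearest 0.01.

Cells: a = 93, b = 426, c = 596, d = 1198.
OR = (a·d)/(b·c) = (93 × 1198) / (426 × 596) = 111414 / 253896 = 0.43882
Exposure is associated with lower odds of surgical site infection (OR = 0.44 < 1).

0.44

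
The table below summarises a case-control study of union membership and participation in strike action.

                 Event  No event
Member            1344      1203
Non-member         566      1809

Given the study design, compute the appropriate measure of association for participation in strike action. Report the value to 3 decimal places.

Cells: a = 1344, b = 1203, c = 566, d = 1809.
This is a case-control study: participants were sampled on outcome status, so risks in the source population cannot be estimated directly — relative risk is not valid here. The odds ratio is the appropriate measure.
OR = (a·d)/(b·c) = (1344 × 1809) / (1203 × 566) = 2431296 / 680898 = 3.57072

3.571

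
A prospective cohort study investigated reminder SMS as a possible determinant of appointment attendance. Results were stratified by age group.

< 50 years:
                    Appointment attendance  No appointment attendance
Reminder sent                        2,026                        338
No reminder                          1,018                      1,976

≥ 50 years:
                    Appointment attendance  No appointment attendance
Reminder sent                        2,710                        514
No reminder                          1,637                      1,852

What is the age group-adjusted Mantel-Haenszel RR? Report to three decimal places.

2.057

RR_MH = Σ(aᵢ·n₀ᵢ/nᵢ) / Σ(cᵢ·n₁ᵢ/nᵢ), with n₁ᵢ = aᵢ+bᵢ (exposed), n₀ᵢ = cᵢ+dᵢ (unexposed), nᵢ = n₁ᵢ+n₀ᵢ.
Stratum 1 (< 50 years): n₁ = 2364, n₀ = 2994, n = 5358; a·n₀/n = 2026·2994/5358 = 1132.1097; c·n₁/n = 1018·2364/5358 = 449.1512
Stratum 2 (≥ 50 years): n₁ = 3224, n₀ = 3489, n = 6713; a·n₀/n = 2710·3489/6713 = 1408.4895; c·n₁/n = 1637·3224/6713 = 786.1892
RR_MH = (1132.1097 + 1408.4895) / (449.1512 + 786.1892) = 2540.5992 / 1235.3404 = 2.05660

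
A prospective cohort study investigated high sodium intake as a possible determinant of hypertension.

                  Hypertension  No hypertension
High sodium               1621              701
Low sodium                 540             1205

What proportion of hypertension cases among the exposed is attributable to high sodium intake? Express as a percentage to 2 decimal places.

Cells: a = 1621, b = 701, c = 540, d = 1205.
Risk in exposed = 1621/2322 = 0.69811; risk in unexposed = 540/1745 = 0.30946.
RR = 0.69811/0.30946 = 2.25591
AR% = (RR − 1)/RR × 100 = (2.25591 − 1)/2.25591 × 100 = 55.6721%

55.67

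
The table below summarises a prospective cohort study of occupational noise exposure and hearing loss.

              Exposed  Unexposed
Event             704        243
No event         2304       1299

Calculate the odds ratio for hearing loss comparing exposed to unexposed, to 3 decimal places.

1.633

Reading the table with exposure as columns: a = 704 (Exposed, case), b = 2304 (Exposed, non-case), c = 243 (Unexposed, case), d = 1299.
OR = (a·d)/(b·c) = (704 × 1299) / (2304 × 243) = 914496 / 559872 = 1.63340
The odds of hearing loss are about 1.63 times as high in the exposed group.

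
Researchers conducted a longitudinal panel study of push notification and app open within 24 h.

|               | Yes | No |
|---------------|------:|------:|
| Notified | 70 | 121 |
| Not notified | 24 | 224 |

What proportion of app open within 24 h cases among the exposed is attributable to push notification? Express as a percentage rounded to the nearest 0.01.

73.59

Cells: a = 70, b = 121, c = 24, d = 224.
Risk in exposed = 70/191 = 0.36649; risk in unexposed = 24/248 = 0.09677.
RR = 0.36649/0.09677 = 3.78709
AR% = (RR − 1)/RR × 100 = (3.78709 − 1)/3.78709 × 100 = 73.5945%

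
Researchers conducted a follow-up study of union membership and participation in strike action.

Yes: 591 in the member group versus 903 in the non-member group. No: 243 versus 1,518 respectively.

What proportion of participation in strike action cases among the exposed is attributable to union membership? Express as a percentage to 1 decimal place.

47.4

From the description: a = 591, b = 243, c = 903, d = 1518.
Risk in exposed = 591/834 = 0.70863; risk in unexposed = 903/2421 = 0.37299.
RR = 0.70863/0.37299 = 1.89989
AR% = (RR − 1)/RR × 100 = (1.89989 − 1)/1.89989 × 100 = 47.3654%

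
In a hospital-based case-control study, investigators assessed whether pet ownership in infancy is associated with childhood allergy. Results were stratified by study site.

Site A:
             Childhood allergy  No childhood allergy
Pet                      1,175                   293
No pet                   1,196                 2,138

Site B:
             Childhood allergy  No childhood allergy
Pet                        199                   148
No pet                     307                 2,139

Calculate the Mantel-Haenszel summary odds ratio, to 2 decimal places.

7.57

OR_MH = Σ(aᵢdᵢ/nᵢ) / Σ(bᵢcᵢ/nᵢ), where nᵢ is the stratum total.
Stratum 1 (Site A): n = 4802; a·d/n = 1175·2138/4802 = 523.1466; b·c/n = 293·1196/4802 = 72.9754
Stratum 2 (Site B): n = 2793; a·d/n = 199·2139/2793 = 152.4028; b·c/n = 148·307/2793 = 16.2678
OR_MH = (523.1466 + 152.4028) / (72.9754 + 16.2678) = 675.5494 / 89.2432 = 7.56975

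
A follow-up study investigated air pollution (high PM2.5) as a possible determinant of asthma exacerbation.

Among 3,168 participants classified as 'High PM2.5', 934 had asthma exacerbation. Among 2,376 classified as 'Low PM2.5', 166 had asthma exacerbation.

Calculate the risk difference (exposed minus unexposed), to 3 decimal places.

0.225

From the description: a = 934, b = 2234, c = 166, d = 2210.
Risk in exposed = 934/3168 = 0.294823; risk in unexposed = 166/2376 = 0.069865.
Risk difference = 0.294823 − 0.069865 = 0.224958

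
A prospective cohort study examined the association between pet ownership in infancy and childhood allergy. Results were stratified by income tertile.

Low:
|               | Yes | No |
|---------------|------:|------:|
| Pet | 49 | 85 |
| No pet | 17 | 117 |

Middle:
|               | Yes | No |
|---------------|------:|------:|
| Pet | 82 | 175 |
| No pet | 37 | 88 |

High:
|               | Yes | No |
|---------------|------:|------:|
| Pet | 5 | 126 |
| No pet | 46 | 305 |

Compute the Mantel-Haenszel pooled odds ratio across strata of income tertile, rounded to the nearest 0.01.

OR_MH = Σ(aᵢdᵢ/nᵢ) / Σ(bᵢcᵢ/nᵢ), where nᵢ is the stratum total.
Stratum 1 (Low): n = 268; a·d/n = 49·117/268 = 21.3918; b·c/n = 85·17/268 = 5.3918
Stratum 2 (Middle): n = 382; a·d/n = 82·88/382 = 18.8901; b·c/n = 175·37/382 = 16.9503
Stratum 3 (High): n = 482; a·d/n = 5·305/482 = 3.1639; b·c/n = 126·46/482 = 12.0249
OR_MH = (21.3918 + 18.8901 + 3.1639) / (5.3918 + 16.9503 + 12.0249) = 43.4457 / 34.3669 = 1.26417

1.26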